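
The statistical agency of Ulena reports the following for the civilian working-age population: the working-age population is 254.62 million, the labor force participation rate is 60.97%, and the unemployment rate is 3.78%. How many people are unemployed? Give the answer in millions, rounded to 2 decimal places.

Labor force = 0.6097 × 254.62 = 155.24 million.
Unemployed = 0.0378 × 155.24 ≈ 5.87 million.

About 5.87 million are unemployed.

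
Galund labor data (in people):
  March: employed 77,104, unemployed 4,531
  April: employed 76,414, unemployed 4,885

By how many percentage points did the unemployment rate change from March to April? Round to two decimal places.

March: labor force = 77,104 + 4,531 = 81,635; u = 4,531/81,635 = 5.55%.
April: labor force = 76,414 + 4,885 = 81,299; u = 4,885/81,299 = 6.01%.
Change = 6.01% − 5.55% = +0.46 pp.

The unemployment rate changed by +0.46 percentage points.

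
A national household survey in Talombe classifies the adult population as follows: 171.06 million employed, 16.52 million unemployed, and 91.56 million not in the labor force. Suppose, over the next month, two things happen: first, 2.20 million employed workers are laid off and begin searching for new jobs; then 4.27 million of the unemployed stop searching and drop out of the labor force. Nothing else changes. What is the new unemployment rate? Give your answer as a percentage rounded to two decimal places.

New unemployment rate ≈ 7.88%.

Initially, labor force = 171.06 + 16.52 = 187.58 million, so u = 16.52/187.58 = 8.81%.
After the first change, employed falls and unemployed rises by 2.20; labor force unchanged → E = 168.86, U = 18.72, labor force = 187.58 million.
After the second change, unemployed and labor force both fall by 4.27 → E = 168.86, U = 14.45, labor force = 183.31 million.
New unemployment rate = 14.45 / 183.31 = 7.88%.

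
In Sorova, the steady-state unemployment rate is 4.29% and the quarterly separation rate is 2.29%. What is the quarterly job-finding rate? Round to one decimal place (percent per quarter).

Job-finding rate ≈ 51.1% per quarter.

From u* = s/(s+f): f = s·(1−u)/u.
f = 2.29 × (1 − 0.0429) / 0.0429 = 2.1918 / 0.0429 ≈ 51.1% per quarter.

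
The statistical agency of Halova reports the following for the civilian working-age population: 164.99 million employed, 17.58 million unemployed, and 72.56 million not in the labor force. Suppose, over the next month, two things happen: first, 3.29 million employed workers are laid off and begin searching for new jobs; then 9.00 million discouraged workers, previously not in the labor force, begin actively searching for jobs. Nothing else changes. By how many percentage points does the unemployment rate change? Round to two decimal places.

The unemployment rate changes by +5.96 percentage points.

Initially, labor force = 164.99 + 17.58 = 182.57 million, so u = 17.58/182.57 = 9.63%.
After the first change, employed falls and unemployed rises by 3.29; labor force unchanged → E = 161.70, U = 20.87, labor force = 182.57 million.
After the second change, unemployed and labor force both rise by 9.00 → E = 161.70, U = 29.87, labor force = 191.57 million.
New unemployment rate = 29.87 / 191.57 = 15.59%.
Change = 15.59% − 9.63% = +5.96 percentage points.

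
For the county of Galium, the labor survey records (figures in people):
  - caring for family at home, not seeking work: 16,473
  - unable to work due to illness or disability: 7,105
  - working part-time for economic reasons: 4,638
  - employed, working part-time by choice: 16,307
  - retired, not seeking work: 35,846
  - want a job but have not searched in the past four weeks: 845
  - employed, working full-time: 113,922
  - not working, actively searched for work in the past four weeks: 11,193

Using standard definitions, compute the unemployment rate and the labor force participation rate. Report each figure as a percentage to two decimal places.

Employed = 4,638 + 16,307 + 113,922 = 134,867 (anyone who worked, including part-time for economic reasons, counts as employed).
Unemployed = 11,193.
Labor force = 134,867 + 11,193 = 146,060.
Not in labor force = 16,473 + 7,105 + 35,846 + 845 = 60,269 (those not working and not actively searching are outside the labor force — including those who want a job but have given up searching).
Civilian working-age population = 146,060 + 60,269 = 206,329.
Unemployment rate = 11,193 / 146,060 = 7.66%.
Labor force participation rate = 146,060 / 206,329 = 70.79%.

Unemployment rate ≈ 7.66%; labor force participation rate ≈ 70.79%.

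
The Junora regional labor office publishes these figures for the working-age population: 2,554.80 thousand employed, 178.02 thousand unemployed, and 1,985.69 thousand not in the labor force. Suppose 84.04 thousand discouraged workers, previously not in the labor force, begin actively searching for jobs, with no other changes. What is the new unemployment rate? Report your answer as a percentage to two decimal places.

New unemployment rate ≈ 9.30%.

Initially, labor force = 2,554.80 + 178.02 = 2,732.82 thousand, so u = 178.02/2,732.82 = 6.51%.
After the change, unemployed and labor force both rise by 84.04 → E = 2,554.80, U = 262.06, labor force = 2,816.86 thousand.
New unemployment rate = 262.06 / 2,816.86 = 9.30%.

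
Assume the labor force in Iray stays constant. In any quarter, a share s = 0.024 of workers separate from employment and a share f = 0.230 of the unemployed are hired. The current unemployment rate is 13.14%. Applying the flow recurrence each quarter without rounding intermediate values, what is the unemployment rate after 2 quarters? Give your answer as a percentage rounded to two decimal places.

Unemployment rate after two quarters ≈ 11.50%.

With a fixed labor force, u_{t+1} = u_t + s·(1−u_t) − f·u_t = u_t·(1−s−f) + s.
Here 1−s−f = 0.746 and s = 0.024.
u_1 = 0.131400 × 0.746 + 0.024 = 0.122024.
u_2 = 0.122024 × 0.746 + 0.024 = 0.115030.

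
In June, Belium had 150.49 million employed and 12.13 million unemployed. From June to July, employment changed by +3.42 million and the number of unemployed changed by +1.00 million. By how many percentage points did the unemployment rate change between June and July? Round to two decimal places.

June: labor force = 150.49 + 12.13 = 162.62; u = 12.13/162.62 = 7.46%.
July: labor force = 153.91 + 13.13 = 167.04; u = 13.13/167.04 = 7.86%.
Change = 7.86% − 7.46% = +0.40 pp.

The unemployment rate changed by +0.40 percentage points.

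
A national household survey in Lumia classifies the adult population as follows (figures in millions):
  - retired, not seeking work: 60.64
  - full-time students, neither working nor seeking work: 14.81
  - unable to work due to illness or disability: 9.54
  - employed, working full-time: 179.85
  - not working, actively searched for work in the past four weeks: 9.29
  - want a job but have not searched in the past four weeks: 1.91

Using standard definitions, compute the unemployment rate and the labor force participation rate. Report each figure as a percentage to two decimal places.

Unemployment rate ≈ 4.91%; labor force participation rate ≈ 68.52%.

Employed = 179.85 million.
Unemployed = 9.29 million.
Labor force = 179.85 + 9.29 = 189.14 million.
Not in labor force = 60.64 + 14.81 + 9.54 + 1.91 = 86.90 million (those not working and not actively searching are outside the labor force — including those who want a job but have given up searching).
Civilian working-age population = 189.14 + 86.90 = 276.04 million.
Unemployment rate = 9.29 / 189.14 = 4.91%.
Labor force participation rate = 189.14 / 276.04 = 68.52%.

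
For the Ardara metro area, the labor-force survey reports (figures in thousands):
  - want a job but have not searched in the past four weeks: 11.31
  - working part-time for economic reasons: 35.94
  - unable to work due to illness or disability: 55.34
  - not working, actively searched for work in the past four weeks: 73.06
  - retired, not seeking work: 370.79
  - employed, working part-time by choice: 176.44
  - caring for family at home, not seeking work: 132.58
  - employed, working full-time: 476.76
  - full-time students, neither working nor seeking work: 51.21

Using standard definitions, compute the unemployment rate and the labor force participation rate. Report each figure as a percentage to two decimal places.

Unemployment rate ≈ 9.59%; labor force participation rate ≈ 55.09%.

Employed = 35.94 + 176.44 + 476.76 = 689.14 thousand (anyone who worked, including part-time for economic reasons, counts as employed).
Unemployed = 73.06 thousand.
Labor force = 689.14 + 73.06 = 762.20 thousand.
Not in labor force = 11.31 + 55.34 + 370.79 + 132.58 + 51.21 = 621.23 thousand (those not working and not actively searching are outside the labor force — including those who want a job but have given up searching).
Civilian working-age population = 762.20 + 621.23 = 1,383.43 thousand.
Unemployment rate = 73.06 / 762.20 = 9.59%.
Labor force participation rate = 762.20 / 1,383.43 = 55.09%.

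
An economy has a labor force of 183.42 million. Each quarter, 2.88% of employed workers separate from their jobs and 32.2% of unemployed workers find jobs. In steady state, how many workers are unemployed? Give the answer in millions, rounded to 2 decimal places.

Steady-state unemployment rate u* = s/(s+f) = 2.88/(2.88+32.2) = 0.082098.
Unemployed = u* × labor force = 0.082098 × 183.42 ≈ 15.06 million.

About 15.06 million are unemployed in steady state.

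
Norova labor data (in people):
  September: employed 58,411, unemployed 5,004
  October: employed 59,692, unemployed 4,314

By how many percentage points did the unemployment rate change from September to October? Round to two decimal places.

September: labor force = 58,411 + 5,004 = 63,415; u = 5,004/63,415 = 7.89%.
October: labor force = 59,692 + 4,314 = 64,006; u = 4,314/64,006 = 6.74%.
Change = 6.74% − 7.89% = −1.15 pp.

The unemployment rate changed by −1.15 percentage points.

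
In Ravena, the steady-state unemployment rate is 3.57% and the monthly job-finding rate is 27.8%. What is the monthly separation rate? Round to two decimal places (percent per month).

Separation rate ≈ 1.03% per month.

From u* = s/(s+f): s = u·f/(1−u).
s = 0.0357 × 27.8 / (1 − 0.0357) = 0.9925 / 0.9643 ≈ 1.03% per month.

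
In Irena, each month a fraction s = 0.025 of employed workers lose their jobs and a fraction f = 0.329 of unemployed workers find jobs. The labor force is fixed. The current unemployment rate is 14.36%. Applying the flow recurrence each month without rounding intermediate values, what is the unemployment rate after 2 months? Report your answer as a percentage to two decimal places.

With a fixed labor force, u_{t+1} = u_t + s·(1−u_t) − f·u_t = u_t·(1−s−f) + s.
Here 1−s−f = 0.646 and s = 0.025.
u_1 = 0.143600 × 0.646 + 0.025 = 0.117766.
u_2 = 0.117766 × 0.646 + 0.025 = 0.101077.

Unemployment rate after two months ≈ 10.11%.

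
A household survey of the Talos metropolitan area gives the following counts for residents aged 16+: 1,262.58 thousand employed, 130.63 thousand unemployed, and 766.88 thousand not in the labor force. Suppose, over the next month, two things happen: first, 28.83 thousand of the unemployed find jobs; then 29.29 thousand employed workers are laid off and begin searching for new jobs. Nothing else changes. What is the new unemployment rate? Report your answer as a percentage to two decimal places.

Initially, labor force = 1,262.58 + 130.63 = 1,393.21 thousand, so u = 130.63/1,393.21 = 9.38%.
After the first change, unemployed falls and employed rises by 28.83; labor force unchanged → E = 1,291.41, U = 101.80, labor force = 1,393.21 thousand.
After the second change, employed falls and unemployed rises by 29.29; labor force unchanged → E = 1,262.12, U = 131.09, labor force = 1,393.21 thousand.
New unemployment rate = 131.09 / 1,393.21 = 9.41%.

New unemployment rate ≈ 9.41%.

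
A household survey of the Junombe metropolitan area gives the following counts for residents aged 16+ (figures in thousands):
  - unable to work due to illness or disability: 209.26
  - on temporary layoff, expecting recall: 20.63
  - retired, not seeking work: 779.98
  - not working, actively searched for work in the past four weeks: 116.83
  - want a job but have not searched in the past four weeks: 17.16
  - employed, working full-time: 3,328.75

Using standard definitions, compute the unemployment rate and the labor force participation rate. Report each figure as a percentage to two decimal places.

Unemployment rate ≈ 3.97%; labor force participation rate ≈ 77.50%.

Employed = 3,328.75 thousand.
Unemployed = 20.63 + 116.83 = 137.46 thousand (jobless and actively searching, or on temporary layoff).
Labor force = 3,328.75 + 137.46 = 3,466.21 thousand.
Not in labor force = 209.26 + 779.98 + 17.16 = 1,006.40 thousand (those not working and not actively searching are outside the labor force — including those who want a job but have given up searching).
Civilian working-age population = 3,466.21 + 1,006.40 = 4,472.61 thousand.
Unemployment rate = 137.46 / 3,466.21 = 3.97%.
Labor force participation rate = 3,466.21 / 4,472.61 = 77.50%.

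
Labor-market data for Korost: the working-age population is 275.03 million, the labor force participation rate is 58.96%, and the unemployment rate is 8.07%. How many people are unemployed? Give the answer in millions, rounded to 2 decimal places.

About 13.09 million are unemployed.

Labor force = 0.5896 × 275.03 = 162.16 million.
Unemployed = 0.0807 × 162.16 ≈ 13.09 million.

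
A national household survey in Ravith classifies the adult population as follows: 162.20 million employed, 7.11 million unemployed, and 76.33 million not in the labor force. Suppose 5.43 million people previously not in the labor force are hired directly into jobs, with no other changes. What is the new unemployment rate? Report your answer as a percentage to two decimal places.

Initially, labor force = 162.20 + 7.11 = 169.31 million, so u = 7.11/169.31 = 4.20%.
After the change, employed and labor force both rise by 5.43; unemployed unchanged → E = 167.63, U = 7.11, labor force = 174.74 million.
New unemployment rate = 7.11 / 174.74 = 4.07%.

New unemployment rate ≈ 4.07%.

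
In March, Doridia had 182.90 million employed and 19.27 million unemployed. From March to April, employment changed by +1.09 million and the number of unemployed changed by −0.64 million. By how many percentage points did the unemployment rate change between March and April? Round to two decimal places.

March: labor force = 182.90 + 19.27 = 202.17; u = 19.27/202.17 = 9.53%.
April: labor force = 183.99 + 18.63 = 202.62; u = 18.63/202.62 = 9.19%.
Change = 9.19% − 9.53% = −0.34 pp.

The unemployment rate changed by −0.34 percentage points.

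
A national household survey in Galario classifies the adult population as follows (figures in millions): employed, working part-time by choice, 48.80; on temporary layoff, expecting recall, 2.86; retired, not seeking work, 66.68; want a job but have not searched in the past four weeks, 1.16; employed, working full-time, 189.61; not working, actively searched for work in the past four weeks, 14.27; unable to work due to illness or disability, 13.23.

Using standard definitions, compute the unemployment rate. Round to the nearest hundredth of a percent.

Employed = 48.80 + 189.61 = 238.41 million.
Unemployed = 2.86 + 14.27 = 17.13 million (jobless and actively searching, or on temporary layoff).
Labor force = 238.41 + 17.13 = 255.54 million.
Unemployment rate = 17.13 / 255.54 = 6.70%.

Unemployment rate ≈ 6.70%.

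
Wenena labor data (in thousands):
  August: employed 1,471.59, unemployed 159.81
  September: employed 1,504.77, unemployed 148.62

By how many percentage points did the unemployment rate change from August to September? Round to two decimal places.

The unemployment rate changed by −0.81 percentage points.

August: labor force = 1,471.59 + 159.81 = 1,631.40; u = 159.81/1,631.40 = 9.80%.
September: labor force = 1,504.77 + 148.62 = 1,653.39; u = 148.62/1,653.39 = 8.99%.
Change = 8.99% − 9.80% = −0.81 pp.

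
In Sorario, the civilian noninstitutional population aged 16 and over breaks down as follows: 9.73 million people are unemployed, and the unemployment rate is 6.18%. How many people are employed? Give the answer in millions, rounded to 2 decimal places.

About 147.71 million are employed.

Labor force = U / u = 9.73 / 0.0618 ≈ 157.44 million.
Employed = labor force − unemployed = 157.44 − 9.73 = 147.71 million.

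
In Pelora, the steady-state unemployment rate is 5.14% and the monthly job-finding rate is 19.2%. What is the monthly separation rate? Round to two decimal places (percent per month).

Separation rate ≈ 1.04% per month.

From u* = s/(s+f): s = u·f/(1−u).
s = 0.0514 × 19.2 / (1 − 0.0514) = 0.9869 / 0.9486 ≈ 1.04% per month.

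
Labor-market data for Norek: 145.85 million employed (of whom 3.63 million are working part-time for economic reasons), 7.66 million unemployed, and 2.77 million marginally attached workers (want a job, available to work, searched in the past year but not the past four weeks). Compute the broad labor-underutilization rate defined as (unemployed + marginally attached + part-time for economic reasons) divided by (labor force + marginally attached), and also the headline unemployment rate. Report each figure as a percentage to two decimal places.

Labor force = 145.85 + 7.66 = 153.51 million.
Numerator = 7.66 + 2.77 + 3.63 = 14.06 million.
Denominator = 153.51 + 2.77 = 156.28 million.
Broad rate = 14.06 / 156.28 = 9.00%.
Headline unemployment rate = 7.66 / 153.51 = 4.99%.

Broad underutilization rate ≈ 9.00%; headline unemployment rate ≈ 4.99%.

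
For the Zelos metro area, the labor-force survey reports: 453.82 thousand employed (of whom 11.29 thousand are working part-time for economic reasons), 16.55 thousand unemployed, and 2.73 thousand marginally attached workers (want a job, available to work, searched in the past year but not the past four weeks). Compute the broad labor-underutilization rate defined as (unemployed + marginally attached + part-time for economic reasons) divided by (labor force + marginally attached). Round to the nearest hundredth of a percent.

Broad underutilization rate ≈ 6.46%.

Labor force = 453.82 + 16.55 = 470.37 thousand.
Numerator = 16.55 + 2.73 + 11.29 = 30.57 thousand.
Denominator = 470.37 + 2.73 = 473.10 thousand.
Broad rate = 30.57 / 473.10 = 6.46%.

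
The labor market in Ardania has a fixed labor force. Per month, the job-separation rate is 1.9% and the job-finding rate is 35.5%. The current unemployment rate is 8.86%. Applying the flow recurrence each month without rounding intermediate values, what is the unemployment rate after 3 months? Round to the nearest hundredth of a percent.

Unemployment rate after three months ≈ 6.01%.

With a fixed labor force, u_{t+1} = u_t + s·(1−u_t) − f·u_t = u_t·(1−s−f) + s.
Here 1−s−f = 0.626 and s = 0.019.
u_1 = 0.088600 × 0.626 + 0.019 = 0.074464.
u_2 = 0.074464 × 0.626 + 0.019 = 0.065614.
u_3 = 0.065614 × 0.626 + 0.019 = 0.060074.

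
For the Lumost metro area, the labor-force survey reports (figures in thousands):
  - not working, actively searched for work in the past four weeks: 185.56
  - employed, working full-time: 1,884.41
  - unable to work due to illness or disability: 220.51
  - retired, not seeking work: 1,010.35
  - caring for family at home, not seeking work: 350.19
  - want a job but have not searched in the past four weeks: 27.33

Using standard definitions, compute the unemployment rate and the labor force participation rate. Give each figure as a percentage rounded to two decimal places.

Employed = 1,884.41 thousand.
Unemployed = 185.56 thousand.
Labor force = 1,884.41 + 185.56 = 2,069.97 thousand.
Not in labor force = 220.51 + 1,010.35 + 350.19 + 27.33 = 1,608.38 thousand (those not working and not actively searching are outside the labor force — including those who want a job but have given up searching).
Civilian working-age population = 2,069.97 + 1,608.38 = 3,678.35 thousand.
Unemployment rate = 185.56 / 2,069.97 = 8.96%.
Labor force participation rate = 2,069.97 / 3,678.35 = 56.27%.

Unemployment rate ≈ 8.96%; labor force participation rate ≈ 56.27%.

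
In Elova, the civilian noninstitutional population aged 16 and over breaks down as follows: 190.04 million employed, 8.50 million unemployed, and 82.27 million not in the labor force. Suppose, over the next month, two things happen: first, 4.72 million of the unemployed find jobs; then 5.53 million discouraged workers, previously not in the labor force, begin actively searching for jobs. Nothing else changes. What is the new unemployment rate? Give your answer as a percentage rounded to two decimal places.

Initially, labor force = 190.04 + 8.50 = 198.54 million, so u = 8.50/198.54 = 4.28%.
After the first change, unemployed falls and employed rises by 4.72; labor force unchanged → E = 194.76, U = 3.78, labor force = 198.54 million.
After the second change, unemployed and labor force both rise by 5.53 → E = 194.76, U = 9.31, labor force = 204.07 million.
New unemployment rate = 9.31 / 204.07 = 4.56%.

New unemployment rate ≈ 4.56%.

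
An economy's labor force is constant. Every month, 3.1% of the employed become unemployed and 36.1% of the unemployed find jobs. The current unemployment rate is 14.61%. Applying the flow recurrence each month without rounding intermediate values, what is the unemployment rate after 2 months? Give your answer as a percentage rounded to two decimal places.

Unemployment rate after two months ≈ 10.39%.

With a fixed labor force, u_{t+1} = u_t + s·(1−u_t) − f·u_t = u_t·(1−s−f) + s.
Here 1−s−f = 0.608 and s = 0.031.
u_1 = 0.146100 × 0.608 + 0.031 = 0.119829.
u_2 = 0.119829 × 0.608 + 0.031 = 0.103856.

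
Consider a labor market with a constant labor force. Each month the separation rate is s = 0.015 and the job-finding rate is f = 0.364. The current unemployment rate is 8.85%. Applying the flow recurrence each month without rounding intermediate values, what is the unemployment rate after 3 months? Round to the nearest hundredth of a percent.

With a fixed labor force, u_{t+1} = u_t + s·(1−u_t) − f·u_t = u_t·(1−s−f) + s.
Here 1−s−f = 0.621 and s = 0.015.
u_1 = 0.088500 × 0.621 + 0.015 = 0.069958.
u_2 = 0.069958 × 0.621 + 0.015 = 0.058444.
u_3 = 0.058444 × 0.621 + 0.015 = 0.051294.

Unemployment rate after three months ≈ 5.13%.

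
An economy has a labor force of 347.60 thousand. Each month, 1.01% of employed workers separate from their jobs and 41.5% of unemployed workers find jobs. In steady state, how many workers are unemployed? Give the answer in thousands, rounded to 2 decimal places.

About 8.26 thousand are unemployed in steady state.

Steady-state unemployment rate u* = s/(s+f) = 1.01/(1.01+41.5) = 0.023759.
Unemployed = u* × labor force = 0.023759 × 347.60 ≈ 8.26 thousand.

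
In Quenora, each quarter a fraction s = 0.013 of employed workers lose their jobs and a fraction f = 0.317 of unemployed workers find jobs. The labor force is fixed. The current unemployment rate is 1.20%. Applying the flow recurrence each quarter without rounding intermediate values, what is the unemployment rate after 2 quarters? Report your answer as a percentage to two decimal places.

With a fixed labor force, u_{t+1} = u_t + s·(1−u_t) − f·u_t = u_t·(1−s−f) + s.
Here 1−s−f = 0.670 and s = 0.013.
u_1 = 0.012000 × 0.670 + 0.013 = 0.021040.
u_2 = 0.021040 × 0.670 + 0.013 = 0.027097.

Unemployment rate after two quarters ≈ 2.71%.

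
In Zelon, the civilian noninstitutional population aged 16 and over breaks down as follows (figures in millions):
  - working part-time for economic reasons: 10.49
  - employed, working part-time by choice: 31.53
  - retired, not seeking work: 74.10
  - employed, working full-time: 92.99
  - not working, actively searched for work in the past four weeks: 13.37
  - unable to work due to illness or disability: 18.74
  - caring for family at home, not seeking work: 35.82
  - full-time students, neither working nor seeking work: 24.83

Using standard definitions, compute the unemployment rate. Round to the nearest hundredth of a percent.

Unemployment rate ≈ 9.01%.

Employed = 10.49 + 31.53 + 92.99 = 135.01 million (anyone who worked, including part-time for economic reasons, counts as employed).
Unemployed = 13.37 million.
Labor force = 135.01 + 13.37 = 148.38 million.
Unemployment rate = 13.37 / 148.38 = 9.01%.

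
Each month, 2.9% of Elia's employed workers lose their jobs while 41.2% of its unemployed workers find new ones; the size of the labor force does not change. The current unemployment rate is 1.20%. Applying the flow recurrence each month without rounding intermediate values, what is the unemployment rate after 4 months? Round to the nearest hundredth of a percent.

With a fixed labor force, u_{t+1} = u_t + s·(1−u_t) − f·u_t = u_t·(1−s−f) + s.
Here 1−s−f = 0.559 and s = 0.029.
u_1 = 0.012000 × 0.559 + 0.029 = 0.035708.
u_2 = 0.035708 × 0.559 + 0.029 = 0.048961.
u_3 = 0.048961 × 0.559 + 0.029 = 0.056369.
u_4 = 0.056369 × 0.559 + 0.029 = 0.060510.

Unemployment rate after four months ≈ 6.05%.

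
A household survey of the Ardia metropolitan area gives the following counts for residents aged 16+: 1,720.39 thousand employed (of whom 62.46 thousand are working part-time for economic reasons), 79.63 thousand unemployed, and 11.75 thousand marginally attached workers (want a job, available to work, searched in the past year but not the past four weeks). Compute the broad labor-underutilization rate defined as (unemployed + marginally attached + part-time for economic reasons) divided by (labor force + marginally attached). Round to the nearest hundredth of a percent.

Labor force = 1,720.39 + 79.63 = 1,800.02 thousand.
Numerator = 79.63 + 11.75 + 62.46 = 153.84 thousand.
Denominator = 1,800.02 + 11.75 = 1,811.77 thousand.
Broad rate = 153.84 / 1,811.77 = 8.49%.

Broad underutilization rate ≈ 8.49%.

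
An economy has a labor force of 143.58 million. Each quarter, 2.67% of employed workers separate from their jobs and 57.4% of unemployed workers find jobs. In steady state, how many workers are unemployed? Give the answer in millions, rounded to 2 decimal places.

Steady-state unemployment rate u* = s/(s+f) = 2.67/(2.67+57.4) = 0.044448.
Unemployed = u* × labor force = 0.044448 × 143.58 ≈ 6.38 million.

About 6.38 million are unemployed in steady state.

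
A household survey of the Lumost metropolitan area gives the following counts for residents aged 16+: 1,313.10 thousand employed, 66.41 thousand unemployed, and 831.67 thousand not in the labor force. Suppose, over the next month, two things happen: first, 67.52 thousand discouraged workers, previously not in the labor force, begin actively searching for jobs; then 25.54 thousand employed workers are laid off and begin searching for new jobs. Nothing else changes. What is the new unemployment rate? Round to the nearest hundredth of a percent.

New unemployment rate ≈ 11.02%.

Initially, labor force = 1,313.10 + 66.41 = 1,379.51 thousand, so u = 66.41/1,379.51 = 4.81%.
After the first change, unemployed and labor force both rise by 67.52 → E = 1,313.10, U = 133.93, labor force = 1,447.03 thousand.
After the second change, employed falls and unemployed rises by 25.54; labor force unchanged → E = 1,287.56, U = 159.47, labor force = 1,447.03 thousand.
New unemployment rate = 159.47 / 1,447.03 = 11.02%.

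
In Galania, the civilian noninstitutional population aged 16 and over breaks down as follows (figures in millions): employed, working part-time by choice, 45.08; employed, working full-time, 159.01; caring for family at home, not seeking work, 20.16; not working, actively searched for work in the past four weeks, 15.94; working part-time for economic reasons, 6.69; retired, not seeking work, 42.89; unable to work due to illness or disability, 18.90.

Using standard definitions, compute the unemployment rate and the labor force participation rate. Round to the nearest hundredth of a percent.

Unemployment rate ≈ 7.03%; labor force participation rate ≈ 73.45%.

Employed = 45.08 + 159.01 + 6.69 = 210.78 million (anyone who worked, including part-time for economic reasons, counts as employed).
Unemployed = 15.94 million.
Labor force = 210.78 + 15.94 = 226.72 million.
Not in labor force = 20.16 + 42.89 + 18.90 = 81.95 million (those not working and not actively searching are outside the labor force).
Civilian working-age population = 226.72 + 81.95 = 308.67 million.
Unemployment rate = 15.94 / 226.72 = 7.03%.
Labor force participation rate = 226.72 / 308.67 = 73.45%.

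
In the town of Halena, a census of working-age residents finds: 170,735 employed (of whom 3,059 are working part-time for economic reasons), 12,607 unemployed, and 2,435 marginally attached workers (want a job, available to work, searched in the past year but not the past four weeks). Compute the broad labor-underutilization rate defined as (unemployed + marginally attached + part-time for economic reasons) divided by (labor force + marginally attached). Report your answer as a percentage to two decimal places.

Labor force = 170,735 + 12,607 = 183,342.
Numerator = 12,607 + 2,435 + 3,059 = 18,101.
Denominator = 183,342 + 2,435 = 185,777.
Broad rate = 18,101 / 185,777 = 9.74%.

Broad underutilization rate ≈ 9.74%.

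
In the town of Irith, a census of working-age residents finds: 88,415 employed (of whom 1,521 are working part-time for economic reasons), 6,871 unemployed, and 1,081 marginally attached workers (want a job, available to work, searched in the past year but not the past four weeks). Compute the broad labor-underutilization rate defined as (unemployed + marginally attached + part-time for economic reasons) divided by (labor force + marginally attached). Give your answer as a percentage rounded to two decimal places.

Labor force = 88,415 + 6,871 = 95,286.
Numerator = 6,871 + 1,081 + 1,521 = 9,473.
Denominator = 95,286 + 1,081 = 96,367.
Broad rate = 9,473 / 96,367 = 9.83%.

Broad underutilization rate ≈ 9.83%.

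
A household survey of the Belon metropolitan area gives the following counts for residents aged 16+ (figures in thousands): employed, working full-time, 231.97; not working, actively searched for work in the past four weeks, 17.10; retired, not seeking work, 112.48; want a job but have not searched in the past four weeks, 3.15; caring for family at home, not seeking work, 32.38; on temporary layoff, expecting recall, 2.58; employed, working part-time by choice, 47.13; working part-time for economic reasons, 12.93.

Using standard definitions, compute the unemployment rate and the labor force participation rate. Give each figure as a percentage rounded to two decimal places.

Unemployment rate ≈ 6.31%; labor force participation rate ≈ 67.80%.

Employed = 231.97 + 47.13 + 12.93 = 292.03 thousand (anyone who worked, including part-time for economic reasons, counts as employed).
Unemployed = 17.10 + 2.58 = 19.68 thousand (jobless and actively searching, or on temporary layoff).
Labor force = 292.03 + 19.68 = 311.71 thousand.
Not in labor force = 112.48 + 3.15 + 32.38 = 148.01 thousand (those not working and not actively searching are outside the labor force — including those who want a job but have given up searching).
Civilian working-age population = 311.71 + 148.01 = 459.72 thousand.
Unemployment rate = 19.68 / 311.71 = 6.31%.
Labor force participation rate = 311.71 / 459.72 = 67.80%.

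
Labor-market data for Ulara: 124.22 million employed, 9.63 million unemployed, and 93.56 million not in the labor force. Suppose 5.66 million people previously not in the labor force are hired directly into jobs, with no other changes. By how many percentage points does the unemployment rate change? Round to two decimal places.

The unemployment rate changes by −0.29 percentage points.

Initially, labor force = 124.22 + 9.63 = 133.85 million, so u = 9.63/133.85 = 7.19%.
After the change, employed and labor force both rise by 5.66; unemployed unchanged → E = 129.88, U = 9.63, labor force = 139.51 million.
New unemployment rate = 9.63 / 139.51 = 6.90%.
Change = 6.90% − 7.19% = −0.29 percentage points.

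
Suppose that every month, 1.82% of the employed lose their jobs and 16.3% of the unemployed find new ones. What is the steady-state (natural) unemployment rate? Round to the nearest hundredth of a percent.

Steady-state unemployment rate ≈ 10.04%.

At steady state the flows balance: s·E = f·U, so U/(E+U) = s/(s+f).
u* = 1.82 / (1.82 + 16.3) = 1.82 / 18.12 = 10.04%.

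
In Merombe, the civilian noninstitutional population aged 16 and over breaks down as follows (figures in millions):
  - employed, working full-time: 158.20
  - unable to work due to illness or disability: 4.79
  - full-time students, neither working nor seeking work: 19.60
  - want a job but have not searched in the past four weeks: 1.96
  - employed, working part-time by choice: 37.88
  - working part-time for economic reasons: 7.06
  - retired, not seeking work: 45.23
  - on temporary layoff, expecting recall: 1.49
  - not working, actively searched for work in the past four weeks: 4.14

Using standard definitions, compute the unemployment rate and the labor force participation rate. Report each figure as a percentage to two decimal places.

Employed = 158.20 + 37.88 + 7.06 = 203.14 million (anyone who worked, including part-time for economic reasons, counts as employed).
Unemployed = 1.49 + 4.14 = 5.63 million (jobless and actively searching, or on temporary layoff).
Labor force = 203.14 + 5.63 = 208.77 million.
Not in labor force = 4.79 + 19.60 + 1.96 + 45.23 = 71.58 million (those not working and not actively searching are outside the labor force — including those who want a job but have given up searching).
Civilian working-age population = 208.77 + 71.58 = 280.35 million.
Unemployment rate = 5.63 / 208.77 = 2.70%.
Labor force participation rate = 208.77 / 280.35 = 74.47%.

Unemployment rate ≈ 2.70%; labor force participation rate ≈ 74.47%.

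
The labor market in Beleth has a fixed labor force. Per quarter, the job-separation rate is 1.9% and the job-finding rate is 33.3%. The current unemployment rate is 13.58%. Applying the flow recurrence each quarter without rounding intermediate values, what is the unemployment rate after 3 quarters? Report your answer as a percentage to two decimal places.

With a fixed labor force, u_{t+1} = u_t + s·(1−u_t) − f·u_t = u_t·(1−s−f) + s.
Here 1−s−f = 0.648 and s = 0.019.
u_1 = 0.135800 × 0.648 + 0.019 = 0.106998.
u_2 = 0.106998 × 0.648 + 0.019 = 0.088335.
u_3 = 0.088335 × 0.648 + 0.019 = 0.076241.

Unemployment rate after three quarters ≈ 7.62%.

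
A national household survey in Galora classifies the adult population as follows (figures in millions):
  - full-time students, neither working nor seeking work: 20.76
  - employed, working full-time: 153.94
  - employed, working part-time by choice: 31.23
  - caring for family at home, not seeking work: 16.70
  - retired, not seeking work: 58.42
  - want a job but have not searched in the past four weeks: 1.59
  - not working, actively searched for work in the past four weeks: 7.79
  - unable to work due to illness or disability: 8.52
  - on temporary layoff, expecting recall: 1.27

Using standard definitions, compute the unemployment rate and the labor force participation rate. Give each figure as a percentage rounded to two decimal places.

Unemployment rate ≈ 4.66%; labor force participation rate ≈ 64.70%.

Employed = 153.94 + 31.23 = 185.17 million.
Unemployed = 7.79 + 1.27 = 9.06 million (jobless and actively searching, or on temporary layoff).
Labor force = 185.17 + 9.06 = 194.23 million.
Not in labor force = 20.76 + 16.70 + 58.42 + 1.59 + 8.52 = 105.99 million (those not working and not actively searching are outside the labor force — including those who want a job but have given up searching).
Civilian working-age population = 194.23 + 105.99 = 300.22 million.
Unemployment rate = 9.06 / 194.23 = 4.66%.
Labor force participation rate = 194.23 / 300.22 = 64.70%.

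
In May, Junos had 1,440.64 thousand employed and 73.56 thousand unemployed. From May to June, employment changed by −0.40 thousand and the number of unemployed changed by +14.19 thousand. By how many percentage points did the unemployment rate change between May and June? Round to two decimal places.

May: labor force = 1,440.64 + 73.56 = 1,514.20; u = 73.56/1,514.20 = 4.86%.
June: labor force = 1,440.24 + 87.75 = 1,527.99; u = 87.75/1,527.99 = 5.74%.
Change = 5.74% − 4.86% = +0.88 pp.

The unemployment rate changed by +0.88 percentage points.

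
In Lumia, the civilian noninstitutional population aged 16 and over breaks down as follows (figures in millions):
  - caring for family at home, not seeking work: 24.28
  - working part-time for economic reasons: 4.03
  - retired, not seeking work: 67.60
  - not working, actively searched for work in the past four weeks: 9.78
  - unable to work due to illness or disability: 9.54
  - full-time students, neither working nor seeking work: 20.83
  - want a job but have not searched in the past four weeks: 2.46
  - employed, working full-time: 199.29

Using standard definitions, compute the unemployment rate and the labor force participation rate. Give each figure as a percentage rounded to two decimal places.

Employed = 4.03 + 199.29 = 203.32 million (anyone who worked, including part-time for economic reasons, counts as employed).
Unemployed = 9.78 million.
Labor force = 203.32 + 9.78 = 213.10 million.
Not in labor force = 24.28 + 67.60 + 9.54 + 20.83 + 2.46 = 124.71 million (those not working and not actively searching are outside the labor force — including those who want a job but have given up searching).
Civilian working-age population = 213.10 + 124.71 = 337.81 million.
Unemployment rate = 9.78 / 213.10 = 4.59%.
Labor force participation rate = 213.10 / 337.81 = 63.08%.

Unemployment rate ≈ 4.59%; labor force participation rate ≈ 63.08%.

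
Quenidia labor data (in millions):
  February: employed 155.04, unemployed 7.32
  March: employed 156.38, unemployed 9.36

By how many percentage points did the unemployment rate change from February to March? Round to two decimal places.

February: labor force = 155.04 + 7.32 = 162.36; u = 7.32/162.36 = 4.51%.
March: labor force = 156.38 + 9.36 = 165.74; u = 9.36/165.74 = 5.65%.
Change = 5.65% − 4.51% = +1.14 pp.

The unemployment rate changed by +1.14 percentage points.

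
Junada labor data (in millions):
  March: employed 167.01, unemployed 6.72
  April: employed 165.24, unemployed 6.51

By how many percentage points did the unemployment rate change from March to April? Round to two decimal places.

The unemployment rate changed by −0.08 percentage points.

March: labor force = 167.01 + 6.72 = 173.73; u = 6.72/173.73 = 3.87%.
April: labor force = 165.24 + 6.51 = 171.75; u = 6.51/171.75 = 3.79%.
Change = 3.79% − 3.87% = −0.08 pp.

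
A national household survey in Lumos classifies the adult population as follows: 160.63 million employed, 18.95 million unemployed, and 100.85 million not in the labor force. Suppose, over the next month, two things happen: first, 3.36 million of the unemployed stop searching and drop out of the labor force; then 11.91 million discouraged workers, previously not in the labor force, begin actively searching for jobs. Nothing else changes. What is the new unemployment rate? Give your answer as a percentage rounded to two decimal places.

Initially, labor force = 160.63 + 18.95 = 179.58 million, so u = 18.95/179.58 = 10.55%.
After the first change, unemployed and labor force both fall by 3.36 → E = 160.63, U = 15.59, labor force = 176.22 million.
After the second change, unemployed and labor force both rise by 11.91 → E = 160.63, U = 27.50, labor force = 188.13 million.
New unemployment rate = 27.50 / 188.13 = 14.62%.

New unemployment rate ≈ 14.62%.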